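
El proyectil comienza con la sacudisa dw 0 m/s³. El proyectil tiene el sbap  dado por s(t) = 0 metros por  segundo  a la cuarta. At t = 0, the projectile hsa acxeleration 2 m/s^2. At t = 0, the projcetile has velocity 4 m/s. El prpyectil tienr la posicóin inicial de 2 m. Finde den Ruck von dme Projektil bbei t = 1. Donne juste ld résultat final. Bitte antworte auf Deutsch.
Die Antwort ist 0.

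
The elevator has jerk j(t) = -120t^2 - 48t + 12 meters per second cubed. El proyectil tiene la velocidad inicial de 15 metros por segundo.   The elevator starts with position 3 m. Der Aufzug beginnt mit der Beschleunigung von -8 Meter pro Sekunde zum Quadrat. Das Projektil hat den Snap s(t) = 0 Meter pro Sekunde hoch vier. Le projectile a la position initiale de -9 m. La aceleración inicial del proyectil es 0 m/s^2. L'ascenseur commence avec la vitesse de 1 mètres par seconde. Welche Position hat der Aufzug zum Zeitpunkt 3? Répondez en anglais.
Starting from jerk j(t) = -120·t^2 - 48·t + 12, we take 3 antiderivatives. The integral of jerk, with a(0) = -8, gives acceleration: a(t) = -40·t^3 - 24·t^2 + 12·t - 8. The antiderivative of acceleration is velocity. Using v(0) = 1, we get v(t) = -10·t^4 - 8·t^3 + 6·t^2 - 8·t + 1. The integral of velocity, with x(0) = 3, gives position: x(t) = -2·t^5 - 2·t^4 + 2·t^3 - 4·t^2 + t + 3. Using x(t) = -2·t^5 - 2·t^4 + 2·t^3 - 4·t^2 + t + 3 and substituting t = 3, we find x = -624.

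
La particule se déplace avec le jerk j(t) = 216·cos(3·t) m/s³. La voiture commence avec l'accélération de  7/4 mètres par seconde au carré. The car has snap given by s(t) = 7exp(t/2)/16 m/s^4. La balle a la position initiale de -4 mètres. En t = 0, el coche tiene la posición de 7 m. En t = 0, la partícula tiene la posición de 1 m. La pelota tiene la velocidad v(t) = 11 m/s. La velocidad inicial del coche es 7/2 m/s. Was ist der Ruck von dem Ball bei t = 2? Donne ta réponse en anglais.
Starting from velocity v(t) = 11, we take 2 derivatives. Taking d/dt of v(t), we find a(t) = 0. Taking d/dt of a(t), we find j(t) = 0. From the given jerk equation j(t) = 0, we substitute t = 2 to get j = 0.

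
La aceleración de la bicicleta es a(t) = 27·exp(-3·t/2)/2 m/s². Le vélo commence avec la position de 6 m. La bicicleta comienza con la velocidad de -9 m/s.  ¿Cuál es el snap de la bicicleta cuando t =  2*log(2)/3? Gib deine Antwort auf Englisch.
Starting from acceleration a(t) = 27·exp(-3·t/2)/2, we take 2 derivatives. Differentiating acceleration, we get jerk: j(t) = -81·exp(-3·t/2)/4. Differentiating jerk, we get snap: s(t) = 243·exp(-3·t/2)/8. From the given snap equation s(t) = 243·exp(-3·t/2)/8, we substitute t = 2*log(2)/3 to get s = 243/16.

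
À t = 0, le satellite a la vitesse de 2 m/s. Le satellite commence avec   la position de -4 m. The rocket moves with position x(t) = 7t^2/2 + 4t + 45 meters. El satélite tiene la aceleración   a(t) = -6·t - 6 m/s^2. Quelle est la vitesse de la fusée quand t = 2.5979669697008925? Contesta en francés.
Pour résoudre ceci, nous devons prendre 1 dérivée de notre équation de la position x(t) = 7·t^2/2 + 4·t + 45. En dérivant la position, nous obtenons la vitesse: v(t) = 7·t + 4. En utilisant v(t) = 7·t + 4 et en substituant t = 2.5979669697008925, nous trouvons v = 22.1857687879062.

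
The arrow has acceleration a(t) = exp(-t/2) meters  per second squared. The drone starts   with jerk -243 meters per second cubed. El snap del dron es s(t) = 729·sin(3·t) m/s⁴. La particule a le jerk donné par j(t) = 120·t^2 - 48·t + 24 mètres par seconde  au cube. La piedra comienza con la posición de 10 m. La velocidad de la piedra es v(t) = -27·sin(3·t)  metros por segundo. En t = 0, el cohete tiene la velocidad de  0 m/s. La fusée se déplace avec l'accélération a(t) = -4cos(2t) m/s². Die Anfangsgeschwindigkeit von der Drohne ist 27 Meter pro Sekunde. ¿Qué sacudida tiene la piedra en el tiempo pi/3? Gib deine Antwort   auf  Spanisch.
Para resolver esto, necesitamos tomar 2 derivadas de nuestra ecuación de la velocidad v(t) = -27·sin(3·t). Derivando la velocidad, obtenemos la aceleración: a(t) = -81·cos(3·t). Derivando la aceleración, obtenemos la sacudida: j(t) = 243·sin(3·t). Usando j(t) = 243·sin(3·t) y sustituyendo t = pi/3, encontramos j = 0.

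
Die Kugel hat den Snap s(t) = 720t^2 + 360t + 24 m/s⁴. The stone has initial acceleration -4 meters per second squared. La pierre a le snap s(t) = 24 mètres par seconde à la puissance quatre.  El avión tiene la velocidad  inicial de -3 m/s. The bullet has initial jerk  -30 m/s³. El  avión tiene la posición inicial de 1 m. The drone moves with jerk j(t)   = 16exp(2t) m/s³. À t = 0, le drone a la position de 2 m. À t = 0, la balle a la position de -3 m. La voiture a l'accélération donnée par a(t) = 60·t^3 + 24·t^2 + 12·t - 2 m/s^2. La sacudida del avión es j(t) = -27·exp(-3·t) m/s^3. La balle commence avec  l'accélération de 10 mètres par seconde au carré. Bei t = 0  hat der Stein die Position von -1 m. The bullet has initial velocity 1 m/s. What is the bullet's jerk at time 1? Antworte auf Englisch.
Starting from snap s(t) = 720·t^2 + 360·t + 24, we take 1 integral. Integrating snap and using the initial condition j(0) = -30, we get j(t) = 240·t^3 + 180·t^2 + 24·t - 30. We have jerk j(t) = 240·t^3 + 180·t^2 + 24·t - 30. Substituting t = 1: j(1) = 414.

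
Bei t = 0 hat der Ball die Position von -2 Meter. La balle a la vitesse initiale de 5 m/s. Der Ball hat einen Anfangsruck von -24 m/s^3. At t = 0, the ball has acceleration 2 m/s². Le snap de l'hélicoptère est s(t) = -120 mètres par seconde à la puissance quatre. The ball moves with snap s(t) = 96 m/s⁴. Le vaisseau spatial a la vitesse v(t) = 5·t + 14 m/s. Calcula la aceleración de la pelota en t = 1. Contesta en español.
Necesitamos integrar nuestra ecuación del snap s(t) = 96 2 veces. Integrando el snap y usando la condición inicial j(0) = -24, obtenemos j(t) = 96·t - 24. Tomando ∫j(t)dt y aplicando a(0) = 2, encontramos a(t) = 48·t^2 - 24·t + 2. Usando a(t) = 48·t^2 - 24·t + 2 y sustituyendo t = 1, encontramos a = 26.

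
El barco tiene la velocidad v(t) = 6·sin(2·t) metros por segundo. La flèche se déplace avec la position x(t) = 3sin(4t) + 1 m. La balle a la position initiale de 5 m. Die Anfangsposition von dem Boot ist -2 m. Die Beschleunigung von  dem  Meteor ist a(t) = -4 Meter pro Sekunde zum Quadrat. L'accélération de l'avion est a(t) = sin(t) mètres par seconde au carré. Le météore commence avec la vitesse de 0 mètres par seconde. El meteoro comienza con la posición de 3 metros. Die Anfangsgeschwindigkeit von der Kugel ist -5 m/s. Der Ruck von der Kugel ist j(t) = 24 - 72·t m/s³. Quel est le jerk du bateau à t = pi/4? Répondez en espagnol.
Para resolver esto, necesitamos tomar 2 derivadas de nuestra ecuación de la velocidad v(t) = 6·sin(2·t). La derivada de la velocidad da la aceleración: a(t) = 12·cos(2·t). Derivando la aceleración, obtenemos la sacudida: j(t) = -24·sin(2·t). Tenemos la sacudida j(t) = -24·sin(2·t). Sustituyendo t = pi/4: j(pi/4) = -24.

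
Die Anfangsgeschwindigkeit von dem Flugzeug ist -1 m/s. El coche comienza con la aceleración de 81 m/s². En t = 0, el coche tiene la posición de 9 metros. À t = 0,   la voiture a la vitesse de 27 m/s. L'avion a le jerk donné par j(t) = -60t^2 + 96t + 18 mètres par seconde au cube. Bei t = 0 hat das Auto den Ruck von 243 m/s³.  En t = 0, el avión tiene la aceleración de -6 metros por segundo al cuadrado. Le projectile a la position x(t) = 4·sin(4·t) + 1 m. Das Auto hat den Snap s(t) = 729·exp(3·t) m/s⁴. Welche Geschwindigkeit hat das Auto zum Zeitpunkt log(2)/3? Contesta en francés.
Nous devons intégrer notre équation du snap s(t) = 729·exp(3·t) 3 fois. L'intégrale du snap est le jerk. En utilisant j(0) = 243, nous obtenons j(t) = 243·exp(3·t). En intégrant le jerk et en utilisant la condition initiale a(0) = 81, nous obtenons a(t) = 81·exp(3·t). En prenant ∫a(t)dt et en appliquant v(0) = 27, nous trouvons v(t) = 27·exp(3·t). En utilisant v(t) = 27·exp(3·t) et en substituant t = log(2)/3, nous trouvons v = 54.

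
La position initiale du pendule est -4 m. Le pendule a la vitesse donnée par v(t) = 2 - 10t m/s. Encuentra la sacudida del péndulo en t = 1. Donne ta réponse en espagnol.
Partiendo de la velocidad v(t) = 2 - 10·t, tomamos 2 derivadas. Derivando la velocidad, obtenemos la aceleración: a(t) = -10. Tomando d/dt de a(t), encontramos j(t) = 0. Usando j(t) = 0 y sustituyendo t = 1, encontramos j = 0.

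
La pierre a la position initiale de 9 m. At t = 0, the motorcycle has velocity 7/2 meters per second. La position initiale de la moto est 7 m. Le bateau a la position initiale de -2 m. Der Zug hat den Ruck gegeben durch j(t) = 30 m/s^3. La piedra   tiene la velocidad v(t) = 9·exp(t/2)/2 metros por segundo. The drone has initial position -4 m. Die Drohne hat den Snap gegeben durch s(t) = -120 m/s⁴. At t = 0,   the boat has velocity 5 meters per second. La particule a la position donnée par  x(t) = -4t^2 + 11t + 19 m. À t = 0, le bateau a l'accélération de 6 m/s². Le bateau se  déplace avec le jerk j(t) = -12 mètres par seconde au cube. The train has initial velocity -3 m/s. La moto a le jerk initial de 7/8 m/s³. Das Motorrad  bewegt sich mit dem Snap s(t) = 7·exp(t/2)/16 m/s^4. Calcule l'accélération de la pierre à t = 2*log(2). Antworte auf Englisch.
Starting from velocity v(t) = 9·exp(t/2)/2, we take 1 derivative. Differentiating velocity, we get acceleration: a(t) = 9·exp(t/2)/4. We have acceleration a(t) = 9·exp(t/2)/4. Substituting t = 2*log(2): a(2*log(2)) = 9/2.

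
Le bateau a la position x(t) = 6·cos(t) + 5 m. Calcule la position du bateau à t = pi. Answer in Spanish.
Usando x(t) = 6·cos(t) + 5 y sustituyendo t = pi, encontramos x = -1.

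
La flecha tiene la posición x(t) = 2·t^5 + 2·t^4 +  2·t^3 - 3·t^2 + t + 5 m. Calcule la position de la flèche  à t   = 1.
Nous avons la position x(t) = 2·t^5 + 2·t^4 + 2·t^3 - 3·t^2 + t + 5. En substituant t = 1: x(1) = 9.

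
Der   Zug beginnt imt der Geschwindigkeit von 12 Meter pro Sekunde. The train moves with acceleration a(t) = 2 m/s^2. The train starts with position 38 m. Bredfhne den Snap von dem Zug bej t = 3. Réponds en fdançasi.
Pour résoudre ceci, nous devons prendre 2 dérivées de notre équation de l'accélération a(t) = 2. La dérivée de l'accélération donne le jerk: j(t) = 0. La dérivée du jerk donne le snap: s(t) = 0. En utilisant s(t) = 0 et en substituant t = 3, nous trouvons s = 0.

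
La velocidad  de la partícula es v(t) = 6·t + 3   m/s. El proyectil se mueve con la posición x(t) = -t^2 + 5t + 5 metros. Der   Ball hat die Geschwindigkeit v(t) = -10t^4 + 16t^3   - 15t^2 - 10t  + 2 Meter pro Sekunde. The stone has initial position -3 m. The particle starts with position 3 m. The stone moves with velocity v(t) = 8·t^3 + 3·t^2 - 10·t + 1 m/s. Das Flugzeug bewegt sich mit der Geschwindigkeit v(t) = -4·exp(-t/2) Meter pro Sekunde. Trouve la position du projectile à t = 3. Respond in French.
En utilisant x(t) = -t^2 + 5·t + 5 et en substituant t = 3, nous trouvons x = 11.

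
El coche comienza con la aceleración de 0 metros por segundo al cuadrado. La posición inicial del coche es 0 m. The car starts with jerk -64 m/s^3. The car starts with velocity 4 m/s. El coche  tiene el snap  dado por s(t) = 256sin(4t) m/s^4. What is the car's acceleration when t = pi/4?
We must find the integral of our snap equation s(t) = 256·sin(4·t) 2 times. The antiderivative of snap, with j(0) = -64, gives jerk: j(t) = -64·cos(4·t). Taking ∫j(t)dt and applying a(0) = 0, we find a(t) = -16·sin(4·t). We have acceleration a(t) = -16·sin(4·t). Substituting t = pi/4: a(pi/4) = 0.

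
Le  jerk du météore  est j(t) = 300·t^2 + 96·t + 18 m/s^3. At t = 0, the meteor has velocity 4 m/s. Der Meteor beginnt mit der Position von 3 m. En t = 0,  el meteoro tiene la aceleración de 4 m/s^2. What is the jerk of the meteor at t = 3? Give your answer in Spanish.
Tenemos la sacudida j(t) = 300·t^2 + 96·t + 18. Sustituyendo t = 3: j(3) = 3006.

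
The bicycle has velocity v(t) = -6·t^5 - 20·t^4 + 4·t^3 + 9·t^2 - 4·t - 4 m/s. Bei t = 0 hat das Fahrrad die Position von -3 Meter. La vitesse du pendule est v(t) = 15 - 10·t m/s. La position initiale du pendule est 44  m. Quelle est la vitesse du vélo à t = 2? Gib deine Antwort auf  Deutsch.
Wir haben die Geschwindigkeit v(t) = -6·t^5 - 20·t^4 + 4·t^3 + 9·t^2 - 4·t - 4. Durch Einsetzen von t = 2: v(2) = -456.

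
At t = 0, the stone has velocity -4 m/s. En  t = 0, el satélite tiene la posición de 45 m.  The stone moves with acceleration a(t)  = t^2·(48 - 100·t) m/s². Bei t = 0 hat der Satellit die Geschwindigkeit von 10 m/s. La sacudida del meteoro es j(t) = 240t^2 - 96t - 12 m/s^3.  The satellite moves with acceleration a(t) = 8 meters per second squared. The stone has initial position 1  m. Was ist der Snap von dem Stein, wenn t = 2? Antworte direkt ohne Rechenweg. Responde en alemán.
Der Snap bei t = 2 ist s = -1104.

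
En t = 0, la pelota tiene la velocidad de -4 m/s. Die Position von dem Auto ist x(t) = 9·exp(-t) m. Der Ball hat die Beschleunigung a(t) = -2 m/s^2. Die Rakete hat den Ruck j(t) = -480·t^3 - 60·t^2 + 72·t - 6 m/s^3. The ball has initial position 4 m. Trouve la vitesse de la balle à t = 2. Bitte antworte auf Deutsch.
Ausgehend von der Beschleunigung a(t) = -2, nehmen wir 1 Integral. Das Integral von der Beschleunigung ist die Geschwindigkeit. Mit v(0) = -4 erhalten wir v(t) = -2·t - 4. Wir haben die Geschwindigkeit v(t) = -2·t - 4. Durch Einsetzen von t = 2: v(2) = -8.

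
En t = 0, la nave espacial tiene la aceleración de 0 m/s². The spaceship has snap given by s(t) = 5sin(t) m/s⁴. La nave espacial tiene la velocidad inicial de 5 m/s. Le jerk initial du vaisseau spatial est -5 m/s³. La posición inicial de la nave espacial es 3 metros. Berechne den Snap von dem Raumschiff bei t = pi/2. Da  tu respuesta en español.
De la ecuación del snap s(t) = 5·sin(t), sustituimos t = pi/2 para obtener s = 5.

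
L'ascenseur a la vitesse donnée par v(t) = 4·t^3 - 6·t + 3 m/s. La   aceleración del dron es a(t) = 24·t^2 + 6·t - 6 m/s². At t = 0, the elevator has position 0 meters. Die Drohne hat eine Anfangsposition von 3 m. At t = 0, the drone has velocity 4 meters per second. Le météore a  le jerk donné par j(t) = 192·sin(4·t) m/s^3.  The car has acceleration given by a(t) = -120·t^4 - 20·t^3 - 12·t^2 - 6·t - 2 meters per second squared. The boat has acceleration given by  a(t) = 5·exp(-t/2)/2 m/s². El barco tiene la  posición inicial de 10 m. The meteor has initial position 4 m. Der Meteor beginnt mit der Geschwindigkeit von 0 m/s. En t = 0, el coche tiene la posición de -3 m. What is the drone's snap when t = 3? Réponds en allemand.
Ausgehend von der Beschleunigung a(t) = 24·t^2 + 6·t - 6, nehmen wir 2 Ableitungen. Durch Ableiten von der Beschleunigung erhalten wir den Ruck: j(t) = 48·t + 6. Durch Ableiten von dem Ruck erhalten wir den Snap: s(t) = 48. Aus der Gleichung für den Snap s(t) = 48, setzen wir t = 3 ein und erhalten s = 48.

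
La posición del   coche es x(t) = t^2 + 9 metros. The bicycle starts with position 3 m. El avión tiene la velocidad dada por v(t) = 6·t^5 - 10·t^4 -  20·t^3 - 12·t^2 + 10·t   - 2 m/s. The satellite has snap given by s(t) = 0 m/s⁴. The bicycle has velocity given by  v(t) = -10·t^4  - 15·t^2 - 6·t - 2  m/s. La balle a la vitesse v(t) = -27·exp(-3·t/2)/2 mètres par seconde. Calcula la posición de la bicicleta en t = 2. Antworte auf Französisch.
Nous devons trouver la primitive de notre équation de la vitesse v(t) = -10·t^4 - 15·t^2 - 6·t - 2 1 fois. En prenant ∫v(t)dt et en appliquant x(0) = 3, nous trouvons x(t) = -2·t^5 - 5·t^3 - 3·t^2 - 2·t + 3. Nous avons la position x(t) = -2·t^5 - 5·t^3 - 3·t^2 - 2·t + 3. En substituant t = 2: x(2) = -117.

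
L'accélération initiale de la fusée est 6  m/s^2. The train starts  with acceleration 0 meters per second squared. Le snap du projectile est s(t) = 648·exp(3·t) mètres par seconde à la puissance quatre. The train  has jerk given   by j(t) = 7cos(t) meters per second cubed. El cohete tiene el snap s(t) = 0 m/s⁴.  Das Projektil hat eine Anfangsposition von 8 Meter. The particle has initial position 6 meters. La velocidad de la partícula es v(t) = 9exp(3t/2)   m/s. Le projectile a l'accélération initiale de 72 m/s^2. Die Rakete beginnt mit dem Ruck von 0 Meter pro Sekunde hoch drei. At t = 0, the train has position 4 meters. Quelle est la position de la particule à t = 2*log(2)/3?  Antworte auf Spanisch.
Necesitamos integrar nuestra ecuación de la velocidad v(t) = 9·exp(3·t/2) 1 vez. Tomando ∫v(t)dt y aplicando x(0) = 6, encontramos x(t) = 6·exp(3·t/2). Tenemos la posición x(t) = 6·exp(3·t/2). Sustituyendo t = 2*log(2)/3: x(2*log(2)/3) = 12.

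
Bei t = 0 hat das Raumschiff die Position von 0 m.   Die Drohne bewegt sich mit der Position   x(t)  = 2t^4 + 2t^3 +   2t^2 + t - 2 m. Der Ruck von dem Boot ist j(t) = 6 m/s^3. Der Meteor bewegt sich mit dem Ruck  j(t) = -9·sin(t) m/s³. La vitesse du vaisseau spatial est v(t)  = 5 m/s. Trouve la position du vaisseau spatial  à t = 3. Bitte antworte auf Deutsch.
Um dies zu lösen, müssen wir 1 Integral unserer Gleichung für die Geschwindigkeit v(t) = 5 finden. Mit ∫v(t)dt und Anwendung von x(0) = 0, finden wir x(t) = 5·t. Wir haben die Position x(t) = 5·t. Durch Einsetzen von t = 3: x(3) = 15.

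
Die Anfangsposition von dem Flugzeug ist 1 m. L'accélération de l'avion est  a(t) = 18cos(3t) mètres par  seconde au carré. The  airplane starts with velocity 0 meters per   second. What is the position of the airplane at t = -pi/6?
We need to integrate our acceleration equation a(t) = 18·cos(3·t) 2 times. The antiderivative of acceleration is velocity. Using v(0) = 0, we get v(t) = 6·sin(3·t). Finding the integral of v(t) and using x(0) = 1: x(t) = 3 - 2·cos(3·t). Using x(t) = 3 - 2·cos(3·t) and substituting t = -pi/6, we find x = 3.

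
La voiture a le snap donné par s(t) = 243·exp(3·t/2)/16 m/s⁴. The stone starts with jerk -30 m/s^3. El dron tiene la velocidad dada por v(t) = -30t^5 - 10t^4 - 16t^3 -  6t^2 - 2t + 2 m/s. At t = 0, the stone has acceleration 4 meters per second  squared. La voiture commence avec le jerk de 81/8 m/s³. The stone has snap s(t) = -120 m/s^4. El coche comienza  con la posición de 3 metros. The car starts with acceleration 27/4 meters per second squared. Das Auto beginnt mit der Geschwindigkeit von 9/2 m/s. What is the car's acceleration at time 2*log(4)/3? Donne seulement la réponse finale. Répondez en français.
a(2*log(4)/3) = 27.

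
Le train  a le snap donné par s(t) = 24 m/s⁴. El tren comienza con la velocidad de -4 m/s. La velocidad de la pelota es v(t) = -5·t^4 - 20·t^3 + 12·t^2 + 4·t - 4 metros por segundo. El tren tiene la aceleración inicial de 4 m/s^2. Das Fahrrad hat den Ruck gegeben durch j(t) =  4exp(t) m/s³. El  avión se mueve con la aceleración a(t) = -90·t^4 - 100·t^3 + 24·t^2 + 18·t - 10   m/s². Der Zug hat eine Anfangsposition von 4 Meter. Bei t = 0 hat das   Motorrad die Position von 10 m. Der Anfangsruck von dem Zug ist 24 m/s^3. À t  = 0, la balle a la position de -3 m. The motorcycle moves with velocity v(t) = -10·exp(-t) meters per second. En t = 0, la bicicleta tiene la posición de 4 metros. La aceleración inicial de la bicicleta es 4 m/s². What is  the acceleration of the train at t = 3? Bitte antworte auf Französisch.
Pour résoudre ceci, nous devons prendre 2 primitives de notre équation du snap s(t) = 24. En intégrant le snap et en utilisant la condition initiale j(0) = 24, nous obtenons j(t) = 24·t + 24. L'intégrale du jerk, avec a(0) = 4, donne l'accélération: a(t) = 12·t^2 + 24·t + 4. Nous avons l'accélération a(t) = 12·t^2 + 24·t + 4. En substituant t = 3: a(3) = 184.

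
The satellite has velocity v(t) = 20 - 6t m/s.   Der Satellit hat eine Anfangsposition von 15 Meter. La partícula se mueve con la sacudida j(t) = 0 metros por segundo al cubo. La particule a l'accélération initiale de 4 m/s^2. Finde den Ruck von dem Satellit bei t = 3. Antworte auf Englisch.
We must differentiate our velocity equation v(t) = 20 - 6·t 2 times. The derivative of velocity gives acceleration: a(t) = -6. The derivative of acceleration gives jerk: j(t) = 0. We have jerk j(t) = 0. Substituting t = 3: j(3) = 0.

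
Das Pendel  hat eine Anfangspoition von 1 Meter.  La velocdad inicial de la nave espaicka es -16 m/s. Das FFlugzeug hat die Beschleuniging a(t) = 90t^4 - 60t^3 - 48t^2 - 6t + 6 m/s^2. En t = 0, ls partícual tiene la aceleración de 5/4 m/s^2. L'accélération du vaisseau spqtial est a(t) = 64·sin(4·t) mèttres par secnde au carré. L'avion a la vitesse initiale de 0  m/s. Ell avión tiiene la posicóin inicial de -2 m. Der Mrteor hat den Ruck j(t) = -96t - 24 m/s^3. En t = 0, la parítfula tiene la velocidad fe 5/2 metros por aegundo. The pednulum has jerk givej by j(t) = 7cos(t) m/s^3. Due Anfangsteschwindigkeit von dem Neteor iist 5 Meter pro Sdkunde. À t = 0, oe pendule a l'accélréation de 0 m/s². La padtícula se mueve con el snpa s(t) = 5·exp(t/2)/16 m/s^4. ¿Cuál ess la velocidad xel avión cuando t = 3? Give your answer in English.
We must find the antiderivative of our acceleration equation a(t) = 90·t^4 - 60·t^3 - 48·t^2 - 6·t + 6 1 time. Integrating acceleration and using the initial condition v(0) = 0, we get v(t) = t·(18·t^4 - 15·t^3 - 16·t^2 - 3·t + 6). From the given velocity equation v(t) = t·(18·t^4 - 15·t^3 - 16·t^2 - 3·t + 6), we substitute t = 3 to get v = 2718.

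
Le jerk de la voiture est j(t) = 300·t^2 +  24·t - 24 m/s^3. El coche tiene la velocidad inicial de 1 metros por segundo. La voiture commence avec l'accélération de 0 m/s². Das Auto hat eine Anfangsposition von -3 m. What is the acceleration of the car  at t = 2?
We must find the antiderivative of our jerk equation j(t) = 300·t^2 + 24·t - 24 1 time. The antiderivative of jerk is acceleration. Using a(0) = 0, we get a(t) = 4·t·(25·t^2 + 3·t - 6). From the given acceleration equation a(t) = 4·t·(25·t^2 + 3·t - 6), we substitute t = 2 to get a = 800.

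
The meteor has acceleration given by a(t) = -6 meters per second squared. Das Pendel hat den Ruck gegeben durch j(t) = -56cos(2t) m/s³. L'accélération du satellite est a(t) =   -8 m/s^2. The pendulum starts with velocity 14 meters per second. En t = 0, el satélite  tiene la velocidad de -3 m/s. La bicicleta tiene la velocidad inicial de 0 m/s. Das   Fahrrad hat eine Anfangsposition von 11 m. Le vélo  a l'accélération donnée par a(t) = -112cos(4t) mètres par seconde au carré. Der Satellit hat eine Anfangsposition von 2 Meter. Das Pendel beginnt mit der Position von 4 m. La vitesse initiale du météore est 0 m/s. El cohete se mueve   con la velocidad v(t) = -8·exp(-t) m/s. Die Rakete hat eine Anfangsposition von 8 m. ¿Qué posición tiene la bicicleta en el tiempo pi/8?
Partiendo de la aceleración a(t) = -112·cos(4·t), tomamos 2 integrales. La integral de la aceleración, con v(0) = 0, da la velocidad: v(t) = -28·sin(4·t). Integrando la velocidad y usando la condición inicial x(0) = 11, obtenemos x(t) = 7·cos(4·t) + 4. De la ecuación de la posición x(t) = 7·cos(4·t) + 4, sustituimos t = pi/8 para obtener x = 4.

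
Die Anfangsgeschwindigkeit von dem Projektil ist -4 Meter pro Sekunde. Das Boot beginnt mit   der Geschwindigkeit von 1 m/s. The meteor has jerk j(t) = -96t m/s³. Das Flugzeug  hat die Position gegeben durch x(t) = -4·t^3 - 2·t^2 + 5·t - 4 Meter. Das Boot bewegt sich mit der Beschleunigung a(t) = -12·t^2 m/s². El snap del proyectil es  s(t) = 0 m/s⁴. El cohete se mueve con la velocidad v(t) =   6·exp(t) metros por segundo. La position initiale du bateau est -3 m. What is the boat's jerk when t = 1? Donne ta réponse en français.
Pour résoudre ceci, nous devons prendre 1 dérivée de notre équation de l'accélération a(t) = -12·t^2. En prenant d/dt de a(t), nous trouvons j(t) = -24·t. De l'équation du jerk j(t) = -24·t, nous substituons t = 1 pour obtenir j = -24.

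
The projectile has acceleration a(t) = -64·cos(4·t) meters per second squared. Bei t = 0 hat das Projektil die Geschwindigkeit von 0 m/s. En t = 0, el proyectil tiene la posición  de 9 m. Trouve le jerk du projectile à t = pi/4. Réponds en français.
Nous devons dériver notre équation de l'accélération a(t) = -64·cos(4·t) 1 fois. La dérivée de l'accélération donne le jerk: j(t) = 256·sin(4·t). En utilisant j(t) = 256·sin(4·t) et en substituant t = pi/4, nous trouvons j = 0.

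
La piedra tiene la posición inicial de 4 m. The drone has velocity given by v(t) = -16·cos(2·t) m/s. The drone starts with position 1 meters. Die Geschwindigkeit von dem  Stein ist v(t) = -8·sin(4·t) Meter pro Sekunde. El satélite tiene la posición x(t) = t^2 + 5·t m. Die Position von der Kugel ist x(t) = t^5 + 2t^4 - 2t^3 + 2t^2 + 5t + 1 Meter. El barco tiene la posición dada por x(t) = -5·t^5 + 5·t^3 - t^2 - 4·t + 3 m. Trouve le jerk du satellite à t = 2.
Nous devons dériver notre équation de la position x(t) = t^2 + 5·t 3 fois. En dérivant la position, nous obtenons la vitesse: v(t) = 2·t + 5. La dérivée de la vitesse donne l'accélération: a(t) = 2. En prenant d/dt de a(t), nous trouvons j(t) = 0. Nous avons le jerk j(t) = 0. En substituant t = 2: j(2) = 0.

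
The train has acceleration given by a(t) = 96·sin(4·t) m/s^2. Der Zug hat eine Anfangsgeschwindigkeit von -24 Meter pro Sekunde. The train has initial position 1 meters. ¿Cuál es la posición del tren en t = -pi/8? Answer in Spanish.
Debemos encontrar la antiderivada de nuestra ecuación de la aceleración a(t) = 96·sin(4·t) 2 veces. Integrando la aceleración y usando la condición inicial v(0) = -24, obtenemos v(t) = -24·cos(4·t). La integral de la velocidad, con x(0) = 1, da la posición: x(t) = 1 - 6·sin(4·t). Usando x(t) = 1 - 6·sin(4·t) y sustituyendo t = -pi/8, encontramos x = 7.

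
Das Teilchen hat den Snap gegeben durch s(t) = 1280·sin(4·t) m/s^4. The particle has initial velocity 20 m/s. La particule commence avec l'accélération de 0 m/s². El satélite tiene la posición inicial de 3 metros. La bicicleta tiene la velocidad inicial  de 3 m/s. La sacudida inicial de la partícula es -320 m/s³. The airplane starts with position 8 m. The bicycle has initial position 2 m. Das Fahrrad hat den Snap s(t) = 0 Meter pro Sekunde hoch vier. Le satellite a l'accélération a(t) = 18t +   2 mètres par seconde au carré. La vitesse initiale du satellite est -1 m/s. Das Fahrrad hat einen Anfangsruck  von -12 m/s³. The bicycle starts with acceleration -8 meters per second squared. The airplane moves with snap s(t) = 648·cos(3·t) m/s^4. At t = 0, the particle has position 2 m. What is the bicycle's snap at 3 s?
We have snap s(t) = 0. Substituting t = 3: s(3) = 0.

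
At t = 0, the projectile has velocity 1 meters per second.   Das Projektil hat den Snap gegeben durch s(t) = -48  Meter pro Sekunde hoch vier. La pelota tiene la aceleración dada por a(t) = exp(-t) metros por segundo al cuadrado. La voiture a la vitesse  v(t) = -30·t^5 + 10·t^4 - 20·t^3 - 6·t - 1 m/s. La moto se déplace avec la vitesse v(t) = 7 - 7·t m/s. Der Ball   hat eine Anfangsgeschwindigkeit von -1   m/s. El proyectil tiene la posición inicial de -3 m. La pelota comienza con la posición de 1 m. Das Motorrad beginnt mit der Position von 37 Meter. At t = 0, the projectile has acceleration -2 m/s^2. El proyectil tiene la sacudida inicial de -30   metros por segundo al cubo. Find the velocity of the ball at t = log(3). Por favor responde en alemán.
Um dies zu lösen, müssen wir 1 Integral unserer Gleichung für die Beschleunigung a(t) = exp(-t) finden. Das Integral von der Beschleunigung, mit v(0) = -1, ergibt die Geschwindigkeit: v(t) = -exp(-t). Wir haben die Geschwindigkeit v(t) = -exp(-t). Durch Einsetzen von t = log(3): v(log(3)) = -1/3.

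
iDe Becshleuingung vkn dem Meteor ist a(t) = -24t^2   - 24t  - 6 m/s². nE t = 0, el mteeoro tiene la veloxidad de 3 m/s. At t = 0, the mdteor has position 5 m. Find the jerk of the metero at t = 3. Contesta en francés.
Pour résoudre ceci, nous devons prendre 1 dérivée de notre équation de l'accélération a(t) = -24·t^2 - 24·t - 6. En dérivant l'accélération, nous obtenons le jerk: j(t) = -48·t - 24. De l'équation du jerk j(t) = -48·t - 24, nous substituons t = 3 pour obtenir j = -168.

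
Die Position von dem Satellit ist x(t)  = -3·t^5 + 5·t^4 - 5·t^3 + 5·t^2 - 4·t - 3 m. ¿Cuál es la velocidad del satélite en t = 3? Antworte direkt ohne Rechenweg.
La respuesta es -784.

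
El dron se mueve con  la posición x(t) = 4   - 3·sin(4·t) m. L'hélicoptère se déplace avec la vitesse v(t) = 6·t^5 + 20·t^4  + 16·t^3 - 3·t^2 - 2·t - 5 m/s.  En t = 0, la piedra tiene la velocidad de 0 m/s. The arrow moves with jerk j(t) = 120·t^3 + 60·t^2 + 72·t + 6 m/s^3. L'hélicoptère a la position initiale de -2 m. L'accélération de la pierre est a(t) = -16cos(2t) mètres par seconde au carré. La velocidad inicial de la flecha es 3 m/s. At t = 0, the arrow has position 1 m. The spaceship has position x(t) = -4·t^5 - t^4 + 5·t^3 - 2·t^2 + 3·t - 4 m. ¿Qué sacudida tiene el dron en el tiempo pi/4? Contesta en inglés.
We must differentiate our position equation x(t) = 4 - 3·sin(4·t) 3 times. Differentiating position, we get velocity: v(t) = -12·cos(4·t). Differentiating velocity, we get acceleration: a(t) = 48·sin(4·t). The derivative of acceleration gives jerk: j(t) = 192·cos(4·t). Using j(t) = 192·cos(4·t) and substituting t = pi/4, we find j = -192.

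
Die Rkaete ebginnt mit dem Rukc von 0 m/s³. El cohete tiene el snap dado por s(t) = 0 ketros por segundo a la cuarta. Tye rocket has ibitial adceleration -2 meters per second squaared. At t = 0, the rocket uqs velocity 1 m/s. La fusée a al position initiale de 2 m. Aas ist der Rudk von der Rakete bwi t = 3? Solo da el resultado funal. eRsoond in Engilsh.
At t = 3, j = 0.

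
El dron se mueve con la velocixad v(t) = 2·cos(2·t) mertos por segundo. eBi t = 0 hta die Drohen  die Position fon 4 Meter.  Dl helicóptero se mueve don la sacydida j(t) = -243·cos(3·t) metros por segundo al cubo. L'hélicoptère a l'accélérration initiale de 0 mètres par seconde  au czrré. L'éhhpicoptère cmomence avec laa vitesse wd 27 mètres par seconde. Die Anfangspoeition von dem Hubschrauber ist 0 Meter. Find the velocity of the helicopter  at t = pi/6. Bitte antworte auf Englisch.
We must find the integral of our jerk equation j(t) = -243·cos(3·t) 2 times. Taking ∫j(t)dt and applying a(0) = 0, we find a(t) = -81·sin(3·t). The antiderivative of acceleration, with v(0) = 27, gives velocity: v(t) = 27·cos(3·t). We have velocity v(t) = 27·cos(3·t). Substituting t = pi/6: v(pi/6) = 0.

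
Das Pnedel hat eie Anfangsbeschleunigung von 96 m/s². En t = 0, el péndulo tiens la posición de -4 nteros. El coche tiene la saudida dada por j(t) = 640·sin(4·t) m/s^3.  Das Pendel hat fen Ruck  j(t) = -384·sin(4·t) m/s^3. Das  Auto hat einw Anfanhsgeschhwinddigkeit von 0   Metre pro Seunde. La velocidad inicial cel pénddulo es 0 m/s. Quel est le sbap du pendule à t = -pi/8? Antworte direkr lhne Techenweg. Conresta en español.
El snap en t = -pi/8 es s = 0.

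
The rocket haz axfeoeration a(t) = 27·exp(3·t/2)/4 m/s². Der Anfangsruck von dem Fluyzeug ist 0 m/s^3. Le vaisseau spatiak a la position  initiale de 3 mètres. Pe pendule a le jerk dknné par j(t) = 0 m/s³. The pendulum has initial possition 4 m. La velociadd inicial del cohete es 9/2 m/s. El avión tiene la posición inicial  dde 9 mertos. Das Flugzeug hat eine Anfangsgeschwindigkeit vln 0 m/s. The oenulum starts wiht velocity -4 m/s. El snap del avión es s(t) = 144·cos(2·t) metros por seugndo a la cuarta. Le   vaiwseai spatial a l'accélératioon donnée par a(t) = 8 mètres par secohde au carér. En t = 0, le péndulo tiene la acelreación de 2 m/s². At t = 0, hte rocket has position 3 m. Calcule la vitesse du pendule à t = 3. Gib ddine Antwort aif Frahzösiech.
En partant du jerk j(t) = 0, nous prenons 2 primitives. En intégrant le jerk et en utilisant la condition initiale a(0) = 2, nous obtenons a(t) = 2. La primitive de l'accélération est la vitesse. En utilisant v(0) = -4, nous obtenons v(t) = 2·t - 4. Nous avons la vitesse v(t) = 2·t - 4. En substituant t = 3: v(3) = 2.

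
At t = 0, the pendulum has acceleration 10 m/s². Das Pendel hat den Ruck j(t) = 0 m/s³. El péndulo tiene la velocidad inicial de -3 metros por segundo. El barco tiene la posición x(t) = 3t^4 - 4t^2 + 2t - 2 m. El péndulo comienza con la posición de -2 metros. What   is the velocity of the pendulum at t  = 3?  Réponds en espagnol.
Para resolver esto, necesitamos tomar 2 antiderivadas de nuestra ecuación de la sacudida j(t) = 0. Tomando ∫j(t)dt y aplicando a(0) = 10, encontramos a(t) = 10. Tomando ∫a(t)dt y aplicando v(0) = -3, encontramos v(t) = 10·t - 3. Usando v(t) = 10·t - 3 y sustituyendo t = 3, encontramos v = 27.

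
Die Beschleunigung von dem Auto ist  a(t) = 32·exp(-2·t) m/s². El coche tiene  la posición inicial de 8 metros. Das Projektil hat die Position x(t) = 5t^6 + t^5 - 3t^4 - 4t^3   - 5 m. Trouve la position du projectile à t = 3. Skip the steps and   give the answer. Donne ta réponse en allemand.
Die Antwort ist 3532.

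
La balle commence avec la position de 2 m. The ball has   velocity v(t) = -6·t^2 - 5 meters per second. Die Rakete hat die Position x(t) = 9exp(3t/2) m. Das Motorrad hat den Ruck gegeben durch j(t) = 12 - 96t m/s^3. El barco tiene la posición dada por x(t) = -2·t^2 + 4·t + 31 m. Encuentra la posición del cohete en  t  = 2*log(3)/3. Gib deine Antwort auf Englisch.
From the given position equation x(t) = 9·exp(3·t/2), we substitute t = 2*log(3)/3 to get x = 27.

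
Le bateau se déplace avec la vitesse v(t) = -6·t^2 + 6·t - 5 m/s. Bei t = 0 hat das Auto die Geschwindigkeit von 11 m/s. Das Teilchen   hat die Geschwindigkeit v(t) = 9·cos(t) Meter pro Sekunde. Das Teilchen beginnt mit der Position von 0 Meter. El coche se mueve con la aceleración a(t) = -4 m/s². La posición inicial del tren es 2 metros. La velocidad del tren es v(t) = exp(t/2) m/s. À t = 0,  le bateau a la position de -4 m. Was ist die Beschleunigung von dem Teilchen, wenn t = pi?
Ausgehend von der Geschwindigkeit v(t) = 9·cos(t), nehmen wir 1 Ableitung. Die Ableitung von der Geschwindigkeit ergibt die Beschleunigung: a(t) = -9·sin(t). Mit a(t) = -9·sin(t) und Einsetzen von t = pi, finden wir a = 0.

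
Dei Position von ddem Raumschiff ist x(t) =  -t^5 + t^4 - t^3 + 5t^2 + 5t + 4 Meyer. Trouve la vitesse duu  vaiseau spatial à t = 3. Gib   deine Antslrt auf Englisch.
To solve this, we need to take 1 derivative of our position equation x(t) = -t^5 + t^4 - t^3 + 5·t^2 + 5·t + 4. Taking d/dt of x(t), we find v(t) = -5·t^4 + 4·t^3 - 3·t^2 + 10·t + 5. We have velocity v(t) = -5·t^4 + 4·t^3 - 3·t^2 + 10·t + 5. Substituting t = 3: v(3) = -289.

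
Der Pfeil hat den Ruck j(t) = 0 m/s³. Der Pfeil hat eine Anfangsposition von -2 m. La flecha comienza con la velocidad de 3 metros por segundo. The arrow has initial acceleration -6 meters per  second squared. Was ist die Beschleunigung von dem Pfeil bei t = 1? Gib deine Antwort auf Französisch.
En partant du jerk j(t) = 0, nous prenons 1 intégrale. La primitive du jerk est l'accélération. En utilisant a(0) = -6, nous obtenons a(t) = -6. En utilisant a(t) = -6 et en substituant t = 1, nous trouvons a = -6.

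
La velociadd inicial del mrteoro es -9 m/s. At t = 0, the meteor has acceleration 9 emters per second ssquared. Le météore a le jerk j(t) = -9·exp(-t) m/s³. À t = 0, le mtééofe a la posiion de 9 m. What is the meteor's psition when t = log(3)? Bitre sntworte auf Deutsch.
Ausgehend von dem Ruck j(t) = -9·exp(-t), nehmen wir 3 Integrale. Die Stammfunktion von dem Ruck ist die Beschleunigung. Mit a(0) = 9 erhalten wir a(t) = 9·exp(-t). Mit ∫a(t)dt und Anwendung von v(0) = -9, finden wir v(t) = -9·exp(-t). Mit ∫v(t)dt und Anwendung von x(0) = 9, finden wir x(t) = 9·exp(-t). Aus der Gleichung für die Position x(t) = 9·exp(-t), setzen wir t = log(3) ein und erhalten x = 3.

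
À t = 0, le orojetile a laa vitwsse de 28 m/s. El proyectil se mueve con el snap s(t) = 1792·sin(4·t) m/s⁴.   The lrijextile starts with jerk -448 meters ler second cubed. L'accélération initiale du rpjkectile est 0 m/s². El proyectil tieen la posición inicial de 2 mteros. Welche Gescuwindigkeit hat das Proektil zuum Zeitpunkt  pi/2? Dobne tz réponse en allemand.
Um dies zu lösen, müssen wir 3 Stammfunktionen unserer Gleichung für den Snap s(t) = 1792·sin(4·t) finden. Durch Integration von dem Snap und Verwendung der Anfangsbedingung j(0) = -448, erhalten wir j(t) = -448·cos(4·t). Mit ∫j(t)dt und Anwendung von a(0) = 0, finden wir a(t) = -112·sin(4·t). Durch Integration von der Beschleunigung und Verwendung der Anfangsbedingung v(0) = 28, erhalten wir v(t) = 28·cos(4·t). Wir haben die Geschwindigkeit v(t) = 28·cos(4·t). Durch Einsetzen von t = pi/2: v(pi/2) = 28.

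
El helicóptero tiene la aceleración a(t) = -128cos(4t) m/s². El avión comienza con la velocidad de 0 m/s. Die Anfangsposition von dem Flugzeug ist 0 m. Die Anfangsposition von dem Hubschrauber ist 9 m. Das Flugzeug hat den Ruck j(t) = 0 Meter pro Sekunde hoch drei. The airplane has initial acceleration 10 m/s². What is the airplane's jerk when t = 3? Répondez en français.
Nous avons le jerk j(t) = 0. En substituant t = 3: j(3) = 0.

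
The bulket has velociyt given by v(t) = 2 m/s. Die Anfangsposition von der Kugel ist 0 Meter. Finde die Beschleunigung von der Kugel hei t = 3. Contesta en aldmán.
Wir müssen unsere Gleichung für die Geschwindigkeit v(t) = 2 1-mal ableiten. Mit d/dt von v(t) finden wir a(t) = 0. Aus der Gleichung für die Beschleunigung a(t) = 0, setzen wir t = 3 ein und erhalten a = 0.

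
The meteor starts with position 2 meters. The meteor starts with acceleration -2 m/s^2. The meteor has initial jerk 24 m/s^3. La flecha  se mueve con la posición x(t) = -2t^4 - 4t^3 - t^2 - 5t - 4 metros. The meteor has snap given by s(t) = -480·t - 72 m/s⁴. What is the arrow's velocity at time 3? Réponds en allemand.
Um dies zu lösen, müssen wir 1 Ableitung unserer Gleichung für die Position x(t) = -2·t^4 - 4·t^3 - t^2 - 5·t - 4 nehmen. Mit d/dt von x(t) finden wir v(t) = -8·t^3 - 12·t^2 - 2·t - 5. Mit v(t) = -8·t^3 - 12·t^2 - 2·t - 5 und Einsetzen von t = 3, finden wir v = -335.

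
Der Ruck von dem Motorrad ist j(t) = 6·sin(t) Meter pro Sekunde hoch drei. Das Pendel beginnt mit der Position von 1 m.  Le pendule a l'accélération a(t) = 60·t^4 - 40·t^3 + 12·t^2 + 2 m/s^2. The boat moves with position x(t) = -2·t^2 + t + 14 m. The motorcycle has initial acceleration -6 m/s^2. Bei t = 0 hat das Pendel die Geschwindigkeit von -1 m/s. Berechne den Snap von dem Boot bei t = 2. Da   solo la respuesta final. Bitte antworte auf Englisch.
The answer is 0.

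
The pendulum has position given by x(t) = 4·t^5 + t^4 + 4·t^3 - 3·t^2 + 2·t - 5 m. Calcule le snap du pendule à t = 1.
Pour résoudre ceci, nous devons prendre 4 dérivées de notre équation de la position x(t) = 4·t^5 + t^4 + 4·t^3 - 3·t^2 + 2·t - 5. En prenant d/dt de x(t), nous trouvons v(t) = 20·t^4 + 4·t^3 + 12·t^2 - 6·t + 2. En prenant d/dt de v(t), nous trouvons a(t) = 80·t^3 + 12·t^2 + 24·t - 6. En prenant d/dt de a(t), nous trouvons j(t) = 240·t^2 + 24·t + 24. En prenant d/dt de j(t), nous trouvons s(t) = 480·t + 24. En utilisant s(t) = 480·t + 24 et en substituant t = 1, nous trouvons s = 504.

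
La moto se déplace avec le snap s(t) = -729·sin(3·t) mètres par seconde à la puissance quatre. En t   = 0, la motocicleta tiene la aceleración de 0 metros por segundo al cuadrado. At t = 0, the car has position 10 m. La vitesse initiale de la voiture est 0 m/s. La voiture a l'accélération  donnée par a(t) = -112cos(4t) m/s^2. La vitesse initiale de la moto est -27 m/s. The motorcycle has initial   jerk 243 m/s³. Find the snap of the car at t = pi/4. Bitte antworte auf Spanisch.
Para resolver esto, necesitamos tomar 2 derivadas de nuestra ecuación de la aceleración a(t) = -112·cos(4·t). La derivada de la aceleración da la sacudida: j(t) = 448·sin(4·t). Derivando la sacudida, obtenemos el snap: s(t) = 1792·cos(4·t). Tenemos el snap s(t) = 1792·cos(4·t). Sustituyendo t = pi/4: s(pi/4) = -1792.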